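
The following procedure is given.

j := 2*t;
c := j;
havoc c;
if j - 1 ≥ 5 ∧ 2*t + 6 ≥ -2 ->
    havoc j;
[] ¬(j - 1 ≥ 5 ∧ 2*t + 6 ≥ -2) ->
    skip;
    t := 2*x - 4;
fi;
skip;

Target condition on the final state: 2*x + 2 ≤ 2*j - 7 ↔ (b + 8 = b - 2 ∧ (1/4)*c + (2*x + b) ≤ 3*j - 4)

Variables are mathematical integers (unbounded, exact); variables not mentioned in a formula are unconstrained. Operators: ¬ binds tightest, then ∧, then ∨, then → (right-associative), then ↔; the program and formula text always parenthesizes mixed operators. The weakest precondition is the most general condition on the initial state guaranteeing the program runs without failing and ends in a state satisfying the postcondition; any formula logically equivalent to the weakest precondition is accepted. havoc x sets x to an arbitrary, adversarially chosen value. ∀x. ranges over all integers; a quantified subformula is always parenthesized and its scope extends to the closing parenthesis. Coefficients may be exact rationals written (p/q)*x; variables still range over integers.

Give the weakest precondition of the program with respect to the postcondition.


Working backward. After the program, the postcondition 2*x + 2 ≤ 2*j - 7 ↔ (b + 8 = b - 2 ∧ (1/4)*c + (2*x + b) ≤ 3*j - 4) must hold; in canonical form it is ¬(2*x ≤ 2*j - 9).
Before skip: ¬(2*x ≤ 2*j - 9)
Then branch requires ∀j_1. (¬(2*x ≤ 2*j_1 - 9)); else branch requires ¬(2*x ≤ 2*j - 9).
Before the if: ((j ≥ 6 ∧ 2*t ≥ -8) → (∀j_1. (¬(2*x ≤ 2*j_1 - 9)))) ∧ ((¬(j ≥ 6 ∧ 2*t ≥ -8)) → (¬(2*x ≤ 2*j - 9)))
Before havoc c: ((j ≥ 6 ∧ 2*t ≥ -8) → (∀j_1. (¬(2*x ≤ 2*j_1 - 9)))) ∧ ((¬(j ≥ 6 ∧ 2*t ≥ -8)) → (¬(2*x ≤ 2*j - 9)))
Before c := j: ((j ≥ 6 ∧ 2*t ≥ -8) → (∀j_1. (¬(2*x ≤ 2*j_1 - 9)))) ∧ ((¬(j ≥ 6 ∧ 2*t ≥ -8)) → (¬(2*x ≤ 2*j - 9)))
Before j := 2*t: ((2*t ≥ 6 ∧ 2*t ≥ -8) → (∀j_1. (¬(2*x ≤ 2*j_1 - 9)))) ∧ ((¬(2*t ≥ 6 ∧ 2*t ≥ -8)) → (¬(2*x ≤ 4*t - 9)))
Answer: WP = ((2*t ≥ 6 ∧ 2*t ≥ -8) → (∀j_1. (¬(2*x ≤ 2*j_1 - 9)))) ∧ ((¬(2*t ≥ 6 ∧ 2*t ≥ -8)) → (¬(2*x ≤ 4*t - 9)))


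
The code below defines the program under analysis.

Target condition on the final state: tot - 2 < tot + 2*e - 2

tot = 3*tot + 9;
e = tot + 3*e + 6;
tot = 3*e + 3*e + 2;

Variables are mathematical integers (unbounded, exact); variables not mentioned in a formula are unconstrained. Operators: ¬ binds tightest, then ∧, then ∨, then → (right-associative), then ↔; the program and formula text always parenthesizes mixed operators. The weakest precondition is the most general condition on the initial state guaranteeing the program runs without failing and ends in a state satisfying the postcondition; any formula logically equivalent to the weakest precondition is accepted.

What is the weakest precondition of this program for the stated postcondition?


Working backward. After the program, the postcondition tot - 2 < tot + 2*e - 2 must hold; in canonical form it is 2*e > 0.
Before tot := 3*e + 3*e + 2: 2*e > 0
Before e := tot + 3*e + 6: 6*e + 2*tot > -12
Before tot := 3*tot + 9: 6*e + 6*tot > -30
Answer: WP = 6*e + 6*tot > -30


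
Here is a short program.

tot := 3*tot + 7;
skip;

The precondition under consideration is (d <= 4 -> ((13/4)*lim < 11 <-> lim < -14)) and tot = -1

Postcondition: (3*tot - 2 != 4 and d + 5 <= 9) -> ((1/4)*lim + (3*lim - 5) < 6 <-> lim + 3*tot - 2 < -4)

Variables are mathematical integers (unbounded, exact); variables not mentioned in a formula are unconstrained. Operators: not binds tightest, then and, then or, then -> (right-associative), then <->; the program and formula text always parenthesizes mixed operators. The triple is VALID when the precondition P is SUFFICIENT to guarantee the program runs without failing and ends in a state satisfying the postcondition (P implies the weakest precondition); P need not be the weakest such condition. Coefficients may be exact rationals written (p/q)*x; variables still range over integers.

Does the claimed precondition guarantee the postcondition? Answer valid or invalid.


Working backward. After the program, the postcondition (3*tot - 2 != 4 and d + 5 <= 9) -> ((1/4)*lim + (3*lim - 5) < 6 <-> lim + 3*tot - 2 < -4) must hold; in canonical form it is (3*tot != 6 and d <= 4) -> ((13/4)*lim < 11 <-> lim + 3*tot < -2).
Before skip: (3*tot != 6 and d <= 4) -> ((13/4)*lim < 11 <-> lim + 3*tot < -2)
Before tot := 3*tot + 7: (9*tot != -15 and d <= 4) -> ((13/4)*lim < 11 <-> lim + 9*tot < -23)
The weakest precondition is (9*tot != -15 and d <= 4) -> ((13/4)*lim < 11 <-> lim + 9*tot < -23).
Check whether (d <= 4 -> ((13/4)*lim < 11 <-> lim < -14)) and tot = -1 implies it.
Every state satisfying the precondition satisfies the weakest precondition: the implication holds.
Answer: valid


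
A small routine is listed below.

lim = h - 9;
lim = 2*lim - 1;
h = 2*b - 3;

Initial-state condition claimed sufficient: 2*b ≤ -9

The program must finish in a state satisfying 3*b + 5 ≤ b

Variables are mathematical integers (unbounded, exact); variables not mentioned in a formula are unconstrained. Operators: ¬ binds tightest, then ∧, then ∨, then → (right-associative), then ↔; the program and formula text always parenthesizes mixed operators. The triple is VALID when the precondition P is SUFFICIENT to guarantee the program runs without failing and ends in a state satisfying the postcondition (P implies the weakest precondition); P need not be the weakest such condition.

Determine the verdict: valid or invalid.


Working backward. After the program, the postcondition 3*b + 5 ≤ b must hold; in canonical form it is 2*b ≤ -5.
Before h := 2*b - 3: 2*b ≤ -5
Before lim := 2*lim - 1: 2*b ≤ -5
Before lim := h - 9: 2*b ≤ -5
The weakest precondition is 2*b ≤ -5.
Check whether 2*b ≤ -9 implies it.
Every state satisfying the precondition satisfies the weakest precondition: the implication holds.
Answer: valid


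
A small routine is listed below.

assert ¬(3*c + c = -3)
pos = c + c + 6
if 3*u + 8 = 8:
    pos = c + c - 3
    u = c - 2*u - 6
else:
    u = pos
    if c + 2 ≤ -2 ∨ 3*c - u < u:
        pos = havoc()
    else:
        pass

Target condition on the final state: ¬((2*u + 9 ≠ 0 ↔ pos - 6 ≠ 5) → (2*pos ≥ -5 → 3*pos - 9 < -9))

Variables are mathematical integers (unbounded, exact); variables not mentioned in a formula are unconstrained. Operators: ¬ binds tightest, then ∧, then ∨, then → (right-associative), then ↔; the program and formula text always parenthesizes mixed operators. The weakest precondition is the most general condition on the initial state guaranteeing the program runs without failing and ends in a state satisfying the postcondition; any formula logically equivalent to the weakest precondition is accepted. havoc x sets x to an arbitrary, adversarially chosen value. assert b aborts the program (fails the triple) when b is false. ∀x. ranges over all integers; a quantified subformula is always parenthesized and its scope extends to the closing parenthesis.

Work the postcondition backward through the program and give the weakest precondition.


Working backward. After the program, the postcondition ¬((2*u + 9 ≠ 0 ↔ pos - 6 ≠ 5) → (2*pos ≥ -5 → 3*pos - 9 < -9)) must hold; in canonical form it is ¬((2*u ≠ -9 ↔ pos ≠ 11) → (2*pos ≥ -5 → 3*pos < 0)).
Then branch requires ¬((2*c ≠ 4*u + 3 ↔ 2*c ≠ 14) → (4*c ≥ 1 → 6*c < 9)); else branch requires ((c ≤ -4 ∨ 3*c < 2*pos) → (∀pos_1. (¬((2*pos ≠ -9 ↔ pos_1 ≠ 11) → (2*pos_1 ≥ -5 → 3*pos_1 < 0))))) ∧ ((¬(c ≤ -4 ∨ 3*c < 2*pos)) → (¬((2*pos ≠ -9 ↔ pos ≠ 11) → (2*pos ≥ -5 → 3*pos < 0)))).
Before the if: (3*u = 0 → (¬((2*c ≠ 4*u + 3 ↔ 2*c ≠ 14) → (4*c ≥ 1 → 6*c < 9)))) ∧ ((¬(3*u = 0)) → (((c ≤ -4 ∨ 3*c < 2*pos) → (∀pos_1. (¬((2*pos ≠ -9 ↔ pos_1 ≠ 11) → (2*pos_1 ≥ -5 → 3*pos_1 < 0))))) ∧ ((¬(c ≤ -4 ∨ 3*c < 2*pos)) → (¬((2*pos ≠ -9 ↔ pos ≠ 11) → (2*pos ≥ -5 → 3*pos < 0))))))
Before pos := c + c + 6: (3*u = 0 → (¬((2*c ≠ 4*u + 3 ↔ 2*c ≠ 14) → (4*c ≥ 1 → 6*c < 9)))) ∧ ((¬(3*u = 0)) → (((c ≤ -4 ∨ c > -12) → (∀pos_1. (¬((4*c ≠ -21 ↔ pos_1 ≠ 11) → (2*pos_1 ≥ -5 → 3*pos_1 < 0))))) ∧ ((¬(c ≤ -4 ∨ c > -12)) → (¬((4*c ≠ -21 ↔ 2*c ≠ 5) → (4*c ≥ -17 → 6*c < -18))))))
Before assert ¬(3*c + c = -3): (¬(4*c = -3)) ∧ (3*u = 0 → (¬((2*c ≠ 4*u + 3 ↔ 2*c ≠ 14) → (4*c ≥ 1 → 6*c < 9)))) ∧ ((¬(3*u = 0)) → (((c ≤ -4 ∨ c > -12) → (∀pos_1. (¬((4*c ≠ -21 ↔ pos_1 ≠ 11) → (2*pos_1 ≥ -5 → 3*pos_1 < 0))))) ∧ ((¬(c ≤ -4 ∨ c > -12)) → (¬((4*c ≠ -21 ↔ 2*c ≠ 5) → (4*c ≥ -17 → 6*c < -18))))))
Answer: WP = (¬(4*c = -3)) ∧ (3*u = 0 → (¬((2*c ≠ 4*u + 3 ↔ 2*c ≠ 14) → (4*c ≥ 1 → 6*c < 9)))) ∧ ((¬(3*u = 0)) → (((c ≤ -4 ∨ c > -12) → (∀pos_1. (¬((4*c ≠ -21 ↔ pos_1 ≠ 11) → (2*pos_1 ≥ -5 → 3*pos_1 < 0))))) ∧ ((¬(c ≤ -4 ∨ c > -12)) → (¬((4*c ≠ -21 ↔ 2*c ≠ 5) → (4*c ≥ -17 → 6*c < -18))))))


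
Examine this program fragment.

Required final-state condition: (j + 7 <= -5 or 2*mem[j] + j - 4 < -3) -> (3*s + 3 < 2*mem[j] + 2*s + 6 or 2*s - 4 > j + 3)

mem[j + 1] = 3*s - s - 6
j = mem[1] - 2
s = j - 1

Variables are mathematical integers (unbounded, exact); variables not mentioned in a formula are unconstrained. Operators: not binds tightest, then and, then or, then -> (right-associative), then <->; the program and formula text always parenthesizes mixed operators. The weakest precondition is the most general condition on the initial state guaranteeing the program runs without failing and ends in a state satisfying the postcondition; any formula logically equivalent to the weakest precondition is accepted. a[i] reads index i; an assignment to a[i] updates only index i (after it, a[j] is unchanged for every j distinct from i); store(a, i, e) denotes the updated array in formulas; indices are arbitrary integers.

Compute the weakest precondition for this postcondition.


Working backward. After the program, the postcondition (j + 7 <= -5 or 2*mem[j] + j - 4 < -3) -> (3*s + 3 < 2*mem[j] + 2*s + 6 or 2*s - 4 > j + 3) must hold; in canonical form it is (j <= -12 or 2*mem[j] + j < 1) -> (s < 2*mem[j] + 3 or 2*s > j + 7).
Before s := j - 1: (j <= -12 or 2*mem[j] + j < 1) -> (j < 2*mem[j] + 4 or j > 9)
Before j := mem[1] - 2: (mem[1] <= -10 or mem[1] + 2*mem[mem[1] - 2] < 3) -> (mem[1] < 2*mem[mem[1] - 2] + 6 or mem[1] > 11)
Before mem[j + 1] := 3*s - s - 6: (store(mem, j + 1, 2*s - 6)[1] <= -10 or store(mem, j + 1, 2*s - 6)[1] + 2*store(mem, j + 1, 2*s - 6)[store(mem, j + 1, 2*s - 6)[1] - 2] < 3) -> (store(mem, j + 1, 2*s - 6)[1] < 2*store(mem, j + 1, 2*s - 6)[store(mem, j + 1, 2*s - 6)[1] - 2] + 6 or store(mem, j + 1, 2*s - 6)[1] > 11)
Answer: WP = (store(mem, j + 1, 2*s - 6)[1] <= -10 or store(mem, j + 1, 2*s - 6)[1] + 2*store(mem, j + 1, 2*s - 6)[store(mem, j + 1, 2*s - 6)[1] - 2] < 3) -> (store(mem, j + 1, 2*s - 6)[1] < 2*store(mem, j + 1, 2*s - 6)[store(mem, j + 1, 2*s - 6)[1] - 2] + 6 or store(mem, j + 1, 2*s - 6)[1] > 11)


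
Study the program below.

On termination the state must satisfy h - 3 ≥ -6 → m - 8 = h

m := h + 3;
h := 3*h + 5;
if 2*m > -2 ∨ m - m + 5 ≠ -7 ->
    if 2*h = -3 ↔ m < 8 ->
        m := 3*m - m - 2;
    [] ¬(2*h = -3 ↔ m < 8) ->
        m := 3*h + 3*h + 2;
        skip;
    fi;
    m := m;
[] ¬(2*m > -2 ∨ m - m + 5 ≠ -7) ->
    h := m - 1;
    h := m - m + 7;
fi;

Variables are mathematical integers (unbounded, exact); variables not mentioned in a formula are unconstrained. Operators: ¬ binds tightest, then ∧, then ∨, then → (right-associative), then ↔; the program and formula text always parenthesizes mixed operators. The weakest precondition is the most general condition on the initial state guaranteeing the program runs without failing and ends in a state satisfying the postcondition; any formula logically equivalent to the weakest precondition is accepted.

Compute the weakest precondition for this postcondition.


Working backward. After the program, the postcondition h - 3 ≥ -6 → m - 8 = h must hold; in canonical form it is h ≥ -3 → m = h + 8.
Then branch requires ((2*h = -3 ↔ m < 8) → (h ≥ -3 → 2*m = h + 10)) ∧ ((¬(2*h = -3 ↔ m < 8)) → (h ≥ -3 → 5*h = 6)); else branch requires m = 15.
Before the if: ((2*h = -3 ↔ m < 8) → (h ≥ -3 → 2*m = h + 10)) ∧ ((¬(2*h = -3 ↔ m < 8)) → (h ≥ -3 → 5*h = 6))
Before h := 3*h + 5: ((6*h = -13 ↔ m < 8) → (3*h ≥ -8 → 2*m = 3*h + 15)) ∧ ((¬(6*h = -13 ↔ m < 8)) → (3*h ≥ -8 → 15*h = -19))
Before m := h + 3: ((6*h = -13 ↔ h < 5) → (3*h ≥ -8 → h = -9)) ∧ ((¬(6*h = -13 ↔ h < 5)) → (3*h ≥ -8 → 15*h = -19))
Answer: WP = ((6*h = -13 ↔ h < 5) → (3*h ≥ -8 → h = -9)) ∧ ((¬(6*h = -13 ↔ h < 5)) → (3*h ≥ -8 → 15*h = -19))


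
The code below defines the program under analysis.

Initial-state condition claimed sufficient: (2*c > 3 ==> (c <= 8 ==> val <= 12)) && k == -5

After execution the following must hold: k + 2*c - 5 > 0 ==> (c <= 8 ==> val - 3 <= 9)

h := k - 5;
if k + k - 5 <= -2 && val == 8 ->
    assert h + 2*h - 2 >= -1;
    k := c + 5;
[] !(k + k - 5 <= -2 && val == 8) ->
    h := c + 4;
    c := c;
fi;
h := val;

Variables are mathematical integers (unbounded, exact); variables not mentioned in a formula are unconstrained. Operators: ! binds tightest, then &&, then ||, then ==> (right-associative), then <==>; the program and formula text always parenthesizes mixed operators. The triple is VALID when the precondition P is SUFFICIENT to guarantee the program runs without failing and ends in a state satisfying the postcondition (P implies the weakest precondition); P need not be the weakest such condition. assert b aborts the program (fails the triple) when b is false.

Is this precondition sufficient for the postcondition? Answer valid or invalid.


Working backward. After the program, the postcondition k + 2*c - 5 > 0 ==> (c <= 8 ==> val - 3 <= 9) must hold; in canonical form it is 2*c + k > 5 ==> (c <= 8 ==> val <= 12).
Before h := val: 2*c + k > 5 ==> (c <= 8 ==> val <= 12)
Then branch requires 3*h >= 1 && (3*c > 0 ==> (c <= 8 ==> val <= 12)); else branch requires 2*c + k > 5 ==> (c <= 8 ==> val <= 12).
Before the if: ((2*k <= 3 && val == 8) ==> (3*h >= 1 && (3*c > 0 ==> (c <= 8 ==> val <= 12)))) && ((!(2*k <= 3 && val == 8)) ==> (2*c + k > 5 ==> (c <= 8 ==> val <= 12)))
Before h := k - 5: ((2*k <= 3 && val == 8) ==> (3*k >= 16 && (3*c > 0 ==> (c <= 8 ==> val <= 12)))) && ((!(2*k <= 3 && val == 8)) ==> (2*c + k > 5 ==> (c <= 8 ==> val <= 12)))
The weakest precondition is ((2*k <= 3 && val == 8) ==> (3*k >= 16 && (3*c > 0 ==> (c <= 8 ==> val <= 12)))) && ((!(2*k <= 3 && val == 8)) ==> (2*c + k > 5 ==> (c <= 8 ==> val <= 12))).
Check whether (2*c > 3 ==> (c <= 8 ==> val <= 12)) && k == -5 implies it.
Countermodel: at the initial state c = 9, k = -5, val = 8, the precondition holds but the weakest precondition fails.
Answer: invalid


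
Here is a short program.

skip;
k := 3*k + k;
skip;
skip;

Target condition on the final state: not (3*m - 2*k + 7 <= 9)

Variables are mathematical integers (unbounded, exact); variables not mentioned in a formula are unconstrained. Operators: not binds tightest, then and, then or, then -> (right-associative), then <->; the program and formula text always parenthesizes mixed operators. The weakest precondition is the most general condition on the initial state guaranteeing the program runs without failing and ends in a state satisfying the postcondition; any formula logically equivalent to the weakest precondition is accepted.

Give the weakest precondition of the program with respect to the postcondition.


Working backward. After the program, the postcondition not (3*m - 2*k + 7 <= 9) must hold; in canonical form it is not (3*m <= 2*k + 2).
Before skip: not (3*m <= 2*k + 2)
Before skip: not (3*m <= 2*k + 2)
Before k := 3*k + k: not (3*m <= 8*k + 2)
Before skip: not (3*m <= 8*k + 2)
Answer: WP = not (3*m <= 8*k + 2)


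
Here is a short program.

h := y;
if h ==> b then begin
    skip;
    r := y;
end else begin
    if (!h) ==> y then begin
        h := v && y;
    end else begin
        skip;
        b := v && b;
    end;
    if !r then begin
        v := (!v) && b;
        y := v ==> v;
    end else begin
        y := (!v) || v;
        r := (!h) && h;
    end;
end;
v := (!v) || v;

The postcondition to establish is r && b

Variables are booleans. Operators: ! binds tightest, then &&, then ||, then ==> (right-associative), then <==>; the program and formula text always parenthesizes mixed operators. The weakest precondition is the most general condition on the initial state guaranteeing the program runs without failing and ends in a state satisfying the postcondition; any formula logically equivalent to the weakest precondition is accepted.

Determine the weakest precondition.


Working backward. After the program, r && b must hold.
Before v := (!v) || v: r && b
Then branch requires y && b; else branch requires (((!h) ==> y) ==> (((!r) ==> (r && b)) && (r ==> ((!(v && y)) && v && y && b)))) && ((!((!h) ==> y)) ==> (((!r) ==> (r && v && b)) && (!r))).
Before the if: ((h ==> b) ==> (y && b)) && ((!(h ==> b)) ==> ((((!h) ==> y) ==> (((!r) ==> (r && b)) && (r ==> ((!(v && y)) && v && y && b)))) && ((!((!h) ==> y)) ==> (((!r) ==> (r && v && b)) && (!r)))))
Before h := y: ((y ==> b) ==> (y && b)) && ((!(y ==> b)) ==> ((((!y) ==> y) ==> (((!r) ==> (r && b)) && (r ==> ((!(v && y)) && v && y && b)))) && ((!((!y) ==> y)) ==> (((!r) ==> (r && v && b)) && (!r)))))
Answer: WP = ((y ==> b) ==> (y && b)) && ((!(y ==> b)) ==> ((((!y) ==> y) ==> (((!r) ==> (r && b)) && (r ==> ((!(v && y)) && v && y && b)))) && ((!((!y) ==> y)) ==> (((!r) ==> (r && v && b)) && (!r)))))


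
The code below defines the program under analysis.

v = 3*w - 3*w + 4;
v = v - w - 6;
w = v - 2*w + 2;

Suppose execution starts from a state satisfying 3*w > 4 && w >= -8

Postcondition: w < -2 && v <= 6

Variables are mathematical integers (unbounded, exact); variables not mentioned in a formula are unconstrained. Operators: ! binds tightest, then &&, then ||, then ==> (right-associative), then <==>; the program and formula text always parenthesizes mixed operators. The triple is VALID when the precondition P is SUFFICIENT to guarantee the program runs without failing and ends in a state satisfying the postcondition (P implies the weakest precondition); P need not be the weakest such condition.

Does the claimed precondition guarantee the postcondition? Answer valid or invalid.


Working backward. After the program, w < -2 && v <= 6 must hold.
Before w := v - 2*w + 2: v < 2*w - 4 && v <= 6
Before v := v - w - 6: v < 3*w + 2 && v <= w + 12
Before v := 3*w - 3*w + 4: 3*w > 2 && w >= -8
The weakest precondition is 3*w > 2 && w >= -8.
Check whether 3*w > 4 && w >= -8 implies it.
Every state satisfying the precondition satisfies the weakest precondition: the implication holds.
Answer: valid


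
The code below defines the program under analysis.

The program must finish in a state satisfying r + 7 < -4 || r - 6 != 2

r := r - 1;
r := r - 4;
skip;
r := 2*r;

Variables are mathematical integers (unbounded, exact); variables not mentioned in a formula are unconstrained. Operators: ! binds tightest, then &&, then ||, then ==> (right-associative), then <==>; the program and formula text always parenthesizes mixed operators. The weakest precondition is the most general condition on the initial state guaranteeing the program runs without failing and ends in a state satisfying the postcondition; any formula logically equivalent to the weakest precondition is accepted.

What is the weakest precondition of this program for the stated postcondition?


Working backward. After the program, the postcondition r + 7 < -4 || r - 6 != 2 must hold; in canonical form it is r < -11 || r != 8.
Before r := 2*r: 2*r < -11 || 2*r != 8
Before skip: 2*r < -11 || 2*r != 8
Before r := r - 4: 2*r < -3 || 2*r != 16
Before r := r - 1: 2*r < -1 || 2*r != 18
Answer: WP = 2*r < -1 || 2*r != 18


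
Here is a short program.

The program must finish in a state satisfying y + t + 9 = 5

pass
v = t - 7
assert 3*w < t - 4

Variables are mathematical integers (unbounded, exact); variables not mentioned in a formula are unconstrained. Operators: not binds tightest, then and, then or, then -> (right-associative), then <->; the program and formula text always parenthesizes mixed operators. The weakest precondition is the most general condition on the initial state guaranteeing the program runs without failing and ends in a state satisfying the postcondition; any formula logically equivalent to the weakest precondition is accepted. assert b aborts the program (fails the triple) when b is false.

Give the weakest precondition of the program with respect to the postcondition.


Working backward. After the program, the postcondition y + t + 9 = 5 must hold; in canonical form it is t + y = -4.
Before assert 3*w < t - 4: 3*w < t - 4 and t + y = -4
Before v := t - 7: 3*w < t - 4 and t + y = -4
Before skip: 3*w < t - 4 and t + y = -4
Answer: WP = 3*w < t - 4 and t + y = -4


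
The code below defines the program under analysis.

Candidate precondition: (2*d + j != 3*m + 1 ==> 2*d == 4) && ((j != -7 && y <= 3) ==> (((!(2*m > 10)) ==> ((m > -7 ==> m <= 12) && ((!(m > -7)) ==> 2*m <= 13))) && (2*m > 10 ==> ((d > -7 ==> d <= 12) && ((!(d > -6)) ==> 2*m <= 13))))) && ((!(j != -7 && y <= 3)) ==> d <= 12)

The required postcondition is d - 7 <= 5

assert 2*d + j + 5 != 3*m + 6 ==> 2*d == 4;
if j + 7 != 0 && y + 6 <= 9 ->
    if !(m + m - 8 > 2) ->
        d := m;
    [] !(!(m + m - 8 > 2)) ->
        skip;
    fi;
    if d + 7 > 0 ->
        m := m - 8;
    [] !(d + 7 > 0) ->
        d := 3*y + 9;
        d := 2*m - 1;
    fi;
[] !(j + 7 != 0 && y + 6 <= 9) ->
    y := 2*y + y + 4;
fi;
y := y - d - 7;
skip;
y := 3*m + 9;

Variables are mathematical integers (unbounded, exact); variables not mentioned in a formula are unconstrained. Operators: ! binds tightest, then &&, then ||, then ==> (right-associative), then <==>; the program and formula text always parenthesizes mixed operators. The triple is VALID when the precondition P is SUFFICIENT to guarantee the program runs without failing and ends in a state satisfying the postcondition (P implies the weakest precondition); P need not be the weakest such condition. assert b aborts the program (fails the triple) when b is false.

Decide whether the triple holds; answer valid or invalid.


Working backward. After the program, the postcondition d - 7 <= 5 must hold; in canonical form it is d <= 12.
Before y := 3*m + 9: d <= 12
Before skip: d <= 12
Before y := y - d - 7: d <= 12
Then branch requires ((!(2*m > 10)) ==> ((m > -7 ==> m <= 12) && ((!(m > -7)) ==> 2*m <= 13))) && (2*m > 10 ==> ((d > -7 ==> d <= 12) && ((!(d > -7)) ==> 2*m <= 13))); else branch requires d <= 12.
Before the if: ((j != -7 && y <= 3) ==> (((!(2*m > 10)) ==> ((m > -7 ==> m <= 12) && ((!(m > -7)) ==> 2*m <= 13))) && (2*m > 10 ==> ((d > -7 ==> d <= 12) && ((!(d > -7)) ==> 2*m <= 13))))) && ((!(j != -7 && y <= 3)) ==> d <= 12)
Before assert 2*d + j + 5 != 3*m + 6 ==> 2*d == 4: (2*d + j != 3*m + 1 ==> 2*d == 4) && ((j != -7 && y <= 3) ==> (((!(2*m > 10)) ==> ((m > -7 ==> m <= 12) && ((!(m > -7)) ==> 2*m <= 13))) && (2*m > 10 ==> ((d > -7 ==> d <= 12) && ((!(d > -7)) ==> 2*m <= 13))))) && ((!(j != -7 && y <= 3)) ==> d <= 12)
The weakest precondition is (2*d + j != 3*m + 1 ==> 2*d == 4) && ((j != -7 && y <= 3) ==> (((!(2*m > 10)) ==> ((m > -7 ==> m <= 12) && ((!(m > -7)) ==> 2*m <= 13))) && (2*m > 10 ==> ((d > -7 ==> d <= 12) && ((!(d > -7)) ==> 2*m <= 13))))) && ((!(j != -7 && y <= 3)) ==> d <= 12).
Check whether (2*d + j != 3*m + 1 ==> 2*d == 4) && ((j != -7 && y <= 3) ==> (((!(2*m > 10)) ==> ((m > -7 ==> m <= 12) && ((!(m > -7)) ==> 2*m <= 13))) && (2*m > 10 ==> ((d > -7 ==> d <= 12) && ((!(d > -6)) ==> 2*m <= 13))))) && ((!(j != -7 && y <= 3)) ==> d <= 12) implies it.
Every state satisfying the precondition satisfies the weakest precondition: the implication holds.
Answer: valid


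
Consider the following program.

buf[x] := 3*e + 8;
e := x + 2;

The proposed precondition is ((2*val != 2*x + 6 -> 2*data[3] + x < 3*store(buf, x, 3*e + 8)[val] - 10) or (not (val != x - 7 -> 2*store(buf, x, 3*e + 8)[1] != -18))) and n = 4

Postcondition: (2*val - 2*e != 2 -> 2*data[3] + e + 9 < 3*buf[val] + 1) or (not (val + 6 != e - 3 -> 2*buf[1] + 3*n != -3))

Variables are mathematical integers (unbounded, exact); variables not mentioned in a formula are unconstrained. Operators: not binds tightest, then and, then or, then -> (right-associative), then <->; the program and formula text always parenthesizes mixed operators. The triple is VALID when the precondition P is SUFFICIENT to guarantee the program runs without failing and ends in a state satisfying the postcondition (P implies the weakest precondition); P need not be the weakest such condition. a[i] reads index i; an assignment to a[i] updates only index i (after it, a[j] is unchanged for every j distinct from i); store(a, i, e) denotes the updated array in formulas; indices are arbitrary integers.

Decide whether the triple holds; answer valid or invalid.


Working backward. After the program, the postcondition (2*val - 2*e != 2 -> 2*data[3] + e + 9 < 3*buf[val] + 1) or (not (val + 6 != e - 3 -> 2*buf[1] + 3*n != -3)) must hold; in canonical form it is (2*val != 2*e + 2 -> 2*data[3] + e < 3*buf[val] - 8) or (not (val != e - 9 -> 2*buf[1] + 3*n != -3)).
Before e := x + 2: (2*val != 2*x + 6 -> 2*data[3] + x < 3*buf[val] - 10) or (not (val != x - 7 -> 2*buf[1] + 3*n != -3))
Before buf[x] := 3*e + 8: (2*val != 2*x + 6 -> 2*data[3] + x < 3*store(buf, x, 3*e + 8)[val] - 10) or (not (val != x - 7 -> 2*store(buf, x, 3*e + 8)[1] + 3*n != -3))
The weakest precondition is (2*val != 2*x + 6 -> 2*data[3] + x < 3*store(buf, x, 3*e + 8)[val] - 10) or (not (val != x - 7 -> 2*store(buf, x, 3*e + 8)[1] + 3*n != -3)).
Check whether ((2*val != 2*x + 6 -> 2*data[3] + x < 3*store(buf, x, 3*e + 8)[val] - 10) or (not (val != x - 7 -> 2*store(buf, x, 3*e + 8)[1] != -18))) and n = 4 implies it.
Countermodel: at the initial state buf = {[-6] = 0, [1] = -9, [2] = 6, [3] = 6, elsewhere 6}, data = {[-6] = 0, [1] = 0, [2] = 0, [3] = 0, elsewhere 0}, e = 0, n = 4, val = -6, x = 2, the precondition holds but the weakest precondition fails.
Answer: invalid


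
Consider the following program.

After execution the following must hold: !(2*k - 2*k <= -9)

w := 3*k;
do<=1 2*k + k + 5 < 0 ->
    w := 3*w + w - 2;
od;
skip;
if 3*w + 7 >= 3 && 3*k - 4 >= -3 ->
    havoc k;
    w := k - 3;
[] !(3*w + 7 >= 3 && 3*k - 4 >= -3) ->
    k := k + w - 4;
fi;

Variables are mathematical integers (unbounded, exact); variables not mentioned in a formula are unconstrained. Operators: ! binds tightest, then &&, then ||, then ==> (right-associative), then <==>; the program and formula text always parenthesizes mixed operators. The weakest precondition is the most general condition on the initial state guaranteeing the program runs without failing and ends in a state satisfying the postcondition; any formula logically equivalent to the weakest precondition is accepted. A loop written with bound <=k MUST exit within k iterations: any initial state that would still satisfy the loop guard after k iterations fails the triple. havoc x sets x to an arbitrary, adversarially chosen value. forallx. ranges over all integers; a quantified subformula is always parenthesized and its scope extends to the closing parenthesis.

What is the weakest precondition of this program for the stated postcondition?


Working backward. After the program, the postcondition !(2*k - 2*k <= -9) must hold; in canonical form it is true.
Then branch requires true; else branch requires true.
Before the if: true
Before skip: true
Before the loop (bound <=1), unroll the exhaustion recursion (WP_0 = exit-now case; WP_j = one more guarded iteration, up to j = 1):
  WP_0: !(3*k < -5)
  WP_1: 3*k < -5 ==> (!(3*k < -5))
So before the loop: 3*k < -5 ==> (!(3*k < -5))
Before w := 3*k: 3*k < -5 ==> (!(3*k < -5))
Answer: WP = 3*k < -5 ==> (!(3*k < -5))


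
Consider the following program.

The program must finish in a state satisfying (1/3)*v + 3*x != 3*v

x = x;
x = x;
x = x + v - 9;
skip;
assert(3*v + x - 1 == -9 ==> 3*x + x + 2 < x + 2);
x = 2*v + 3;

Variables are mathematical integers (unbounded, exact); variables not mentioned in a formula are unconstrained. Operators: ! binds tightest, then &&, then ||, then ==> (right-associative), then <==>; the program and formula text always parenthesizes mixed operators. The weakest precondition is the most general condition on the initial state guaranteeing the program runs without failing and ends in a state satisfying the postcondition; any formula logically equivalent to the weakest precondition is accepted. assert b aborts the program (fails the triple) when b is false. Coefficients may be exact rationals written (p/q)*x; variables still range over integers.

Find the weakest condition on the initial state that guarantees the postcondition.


Working backward. After the program, the postcondition (1/3)*v + 3*x != 3*v must hold; in canonical form it is 3*x != (8/3)*v.
Before x := 2*v + 3: (10/3)*v != -9
Before assert 3*v + x - 1 == -9 ==> 3*x + x + 2 < x + 2: (3*v + x == -8 ==> 3*x < 0) && (10/3)*v != -9
Before skip: (3*v + x == -8 ==> 3*x < 0) && (10/3)*v != -9
Before x := x + v - 9: (4*v + x == 1 ==> 3*v + 3*x < 27) && (10/3)*v != -9
Before x := x: (4*v + x == 1 ==> 3*v + 3*x < 27) && (10/3)*v != -9
Before x := x: (4*v + x == 1 ==> 3*v + 3*x < 27) && (10/3)*v != -9
Answer: WP = (4*v + x == 1 ==> 3*v + 3*x < 27) && (10/3)*v != -9


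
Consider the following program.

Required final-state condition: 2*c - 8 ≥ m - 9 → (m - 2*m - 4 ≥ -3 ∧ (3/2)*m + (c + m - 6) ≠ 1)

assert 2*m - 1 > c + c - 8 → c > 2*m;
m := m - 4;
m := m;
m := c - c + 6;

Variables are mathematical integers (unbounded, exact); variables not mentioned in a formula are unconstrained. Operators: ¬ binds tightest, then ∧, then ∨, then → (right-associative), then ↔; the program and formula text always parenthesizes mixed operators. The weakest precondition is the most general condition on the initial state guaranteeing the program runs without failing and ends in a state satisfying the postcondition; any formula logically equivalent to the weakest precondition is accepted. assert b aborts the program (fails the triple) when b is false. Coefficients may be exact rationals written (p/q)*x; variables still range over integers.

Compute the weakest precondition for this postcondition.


Working backward. After the program, the postcondition 2*c - 8 ≥ m - 9 → (m - 2*m - 4 ≥ -3 ∧ (3/2)*m + (c + m - 6) ≠ 1) must hold; in canonical form it is 2*c ≥ m - 1 → (m ≤ -1 ∧ c + (5/2)*m ≠ 7).
Before m := c - c + 6: ¬(2*c ≥ 5)
Before m := m: ¬(2*c ≥ 5)
Before m := m - 4: ¬(2*c ≥ 5)
Before assert 2*m - 1 > c + c - 8 → c > 2*m: (2*m > 2*c - 7 → c > 2*m) ∧ (¬(2*c ≥ 5))
Answer: WP = (2*m > 2*c - 7 → c > 2*m) ∧ (¬(2*c ≥ 5))


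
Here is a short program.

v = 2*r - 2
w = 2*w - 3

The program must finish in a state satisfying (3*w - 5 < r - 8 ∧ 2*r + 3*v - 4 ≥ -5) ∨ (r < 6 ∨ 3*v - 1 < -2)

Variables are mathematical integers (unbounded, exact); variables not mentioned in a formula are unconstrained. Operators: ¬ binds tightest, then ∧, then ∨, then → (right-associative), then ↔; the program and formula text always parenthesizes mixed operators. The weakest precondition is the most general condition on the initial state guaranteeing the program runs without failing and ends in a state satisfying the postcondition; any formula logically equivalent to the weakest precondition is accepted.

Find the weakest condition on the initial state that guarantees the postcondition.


Working backward. After the program, the postcondition (3*w - 5 < r - 8 ∧ 2*r + 3*v - 4 ≥ -5) ∨ (r < 6 ∨ 3*v - 1 < -2) must hold; in canonical form it is (3*w < r - 3 ∧ 2*r + 3*v ≥ -1) ∨ r < 6 ∨ 3*v < -1.
Before w := 2*w - 3: (6*w < r + 6 ∧ 2*r + 3*v ≥ -1) ∨ r < 6 ∨ 3*v < -1
Before v := 2*r - 2: (6*w < r + 6 ∧ 8*r ≥ 5) ∨ r < 6 ∨ 6*r < 5
Answer: WP = (6*w < r + 6 ∧ 8*r ≥ 5) ∨ r < 6 ∨ 6*r < 5


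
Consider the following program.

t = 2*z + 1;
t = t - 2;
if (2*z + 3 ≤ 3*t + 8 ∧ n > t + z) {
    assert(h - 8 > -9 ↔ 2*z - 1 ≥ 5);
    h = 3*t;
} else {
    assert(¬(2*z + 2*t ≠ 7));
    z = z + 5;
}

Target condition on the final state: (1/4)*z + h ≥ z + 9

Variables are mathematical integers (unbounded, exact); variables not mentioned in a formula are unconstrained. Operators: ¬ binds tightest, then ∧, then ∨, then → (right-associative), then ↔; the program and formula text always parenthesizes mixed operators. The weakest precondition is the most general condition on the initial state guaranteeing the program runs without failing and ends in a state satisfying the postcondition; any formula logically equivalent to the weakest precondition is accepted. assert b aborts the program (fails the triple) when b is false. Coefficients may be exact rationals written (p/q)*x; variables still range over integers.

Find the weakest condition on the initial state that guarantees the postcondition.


Working backward. After the program, the postcondition (1/4)*z + h ≥ z + 9 must hold; in canonical form it is h ≥ (3/4)*z + 9.
Then branch requires (h > -1 ↔ 2*z ≥ 6) ∧ 3*t ≥ (3/4)*z + 9; else branch requires (¬(2*t + 2*z ≠ 7)) ∧ h ≥ (3/4)*z + 51/4.
Before the if: ((2*z ≤ 3*t + 5 ∧ n > t + z) → ((h > -1 ↔ 2*z ≥ 6) ∧ 3*t ≥ (3/4)*z + 9)) ∧ ((¬(2*z ≤ 3*t + 5 ∧ n > t + z)) → ((¬(2*t + 2*z ≠ 7)) ∧ h ≥ (3/4)*z + 51/4))
Before t := t - 2: ((2*z ≤ 3*t - 1 ∧ n > t + z - 2) → ((h > -1 ↔ 2*z ≥ 6) ∧ 3*t ≥ (3/4)*z + 15)) ∧ ((¬(2*z ≤ 3*t - 1 ∧ n > t + z - 2)) → ((¬(2*t + 2*z ≠ 11)) ∧ h ≥ (3/4)*z + 51/4))
Before t := 2*z + 1: ((4*z ≥ -2 ∧ n > 3*z - 1) → ((h > -1 ↔ 2*z ≥ 6) ∧ (21/4)*z ≥ 12)) ∧ ((¬(4*z ≥ -2 ∧ n > 3*z - 1)) → ((¬(6*z ≠ 9)) ∧ h ≥ (3/4)*z + 51/4))
Answer: WP = ((4*z ≥ -2 ∧ n > 3*z - 1) → ((h > -1 ↔ 2*z ≥ 6) ∧ (21/4)*z ≥ 12)) ∧ ((¬(4*z ≥ -2 ∧ n > 3*z - 1)) → ((¬(6*z ≠ 9)) ∧ h ≥ (3/4)*z + 51/4))


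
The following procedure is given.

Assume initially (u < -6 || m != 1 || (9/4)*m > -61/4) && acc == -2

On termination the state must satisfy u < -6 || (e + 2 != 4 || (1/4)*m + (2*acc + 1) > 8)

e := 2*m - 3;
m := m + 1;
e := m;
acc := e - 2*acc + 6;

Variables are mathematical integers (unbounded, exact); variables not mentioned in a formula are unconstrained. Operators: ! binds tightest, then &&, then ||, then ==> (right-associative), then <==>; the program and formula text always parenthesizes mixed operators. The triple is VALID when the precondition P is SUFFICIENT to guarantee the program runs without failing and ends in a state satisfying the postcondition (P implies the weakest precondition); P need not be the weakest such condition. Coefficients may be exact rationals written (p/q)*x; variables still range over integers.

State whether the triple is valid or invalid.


Working backward. After the program, the postcondition u < -6 || (e + 2 != 4 || (1/4)*m + (2*acc + 1) > 8) must hold; in canonical form it is u < -6 || e != 2 || 2*acc + (1/4)*m > 7.
Before acc := e - 2*acc + 6: u < -6 || e != 2 || 2*e + (1/4)*m > 4*acc - 5
Before e := m: u < -6 || m != 2 || (9/4)*m > 4*acc - 5
Before m := m + 1: u < -6 || m != 1 || (9/4)*m > 4*acc - 29/4
Before e := 2*m - 3: u < -6 || m != 1 || (9/4)*m > 4*acc - 29/4
The weakest precondition is u < -6 || m != 1 || (9/4)*m > 4*acc - 29/4.
Check whether (u < -6 || m != 1 || (9/4)*m > -61/4) && acc == -2 implies it.
Every state satisfying the precondition satisfies the weakest precondition: the implication holds.
Answer: valid


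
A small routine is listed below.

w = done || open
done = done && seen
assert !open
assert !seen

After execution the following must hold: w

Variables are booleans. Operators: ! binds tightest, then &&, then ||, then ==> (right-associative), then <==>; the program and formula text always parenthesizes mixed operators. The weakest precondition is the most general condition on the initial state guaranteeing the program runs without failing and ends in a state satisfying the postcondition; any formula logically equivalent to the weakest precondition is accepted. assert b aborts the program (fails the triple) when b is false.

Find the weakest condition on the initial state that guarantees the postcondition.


Working backward. After the program, w must hold.
Before assert !seen: (!seen) && w
Before assert !open: (!open) && (!seen) && w
Before done := done && seen: (!open) && (!seen) && w
Before w := done || open: (!open) && (!seen) && (done || open)
Answer: WP = (!open) && (!seen) && (done || open)


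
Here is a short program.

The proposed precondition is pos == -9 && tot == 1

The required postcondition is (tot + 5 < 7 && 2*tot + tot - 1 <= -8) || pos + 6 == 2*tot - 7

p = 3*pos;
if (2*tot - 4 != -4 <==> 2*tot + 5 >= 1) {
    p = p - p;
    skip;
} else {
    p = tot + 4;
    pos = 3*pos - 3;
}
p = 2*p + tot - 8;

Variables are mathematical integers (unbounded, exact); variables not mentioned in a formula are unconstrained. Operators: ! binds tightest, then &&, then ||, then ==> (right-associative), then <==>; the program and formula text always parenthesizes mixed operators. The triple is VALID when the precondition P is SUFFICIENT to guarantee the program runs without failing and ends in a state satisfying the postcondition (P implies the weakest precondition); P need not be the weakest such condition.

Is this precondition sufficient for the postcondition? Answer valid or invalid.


Working backward. After the program, the postcondition (tot + 5 < 7 && 2*tot + tot - 1 <= -8) || pos + 6 == 2*tot - 7 must hold; in canonical form it is (tot < 2 && 3*tot <= -7) || pos == 2*tot - 13.
Before p := 2*p + tot - 8: (tot < 2 && 3*tot <= -7) || pos == 2*tot - 13
Then branch requires (tot < 2 && 3*tot <= -7) || pos == 2*tot - 13; else branch requires (tot < 2 && 3*tot <= -7) || 3*pos == 2*tot - 10.
Before the if: ((2*tot != 0 <==> 2*tot >= -4) ==> ((tot < 2 && 3*tot <= -7) || pos == 2*tot - 13)) && ((!(2*tot != 0 <==> 2*tot >= -4)) ==> ((tot < 2 && 3*tot <= -7) || 3*pos == 2*tot - 10))
Before p := 3*pos: ((2*tot != 0 <==> 2*tot >= -4) ==> ((tot < 2 && 3*tot <= -7) || pos == 2*tot - 13)) && ((!(2*tot != 0 <==> 2*tot >= -4)) ==> ((tot < 2 && 3*tot <= -7) || 3*pos == 2*tot - 10))
The weakest precondition is ((2*tot != 0 <==> 2*tot >= -4) ==> ((tot < 2 && 3*tot <= -7) || pos == 2*tot - 13)) && ((!(2*tot != 0 <==> 2*tot >= -4)) ==> ((tot < 2 && 3*tot <= -7) || 3*pos == 2*tot - 10)).
Check whether pos == -9 && tot == 1 implies it.
Countermodel: at the initial state pos = -9, tot = 1, the precondition holds but the weakest precondition fails.
Answer: invalid


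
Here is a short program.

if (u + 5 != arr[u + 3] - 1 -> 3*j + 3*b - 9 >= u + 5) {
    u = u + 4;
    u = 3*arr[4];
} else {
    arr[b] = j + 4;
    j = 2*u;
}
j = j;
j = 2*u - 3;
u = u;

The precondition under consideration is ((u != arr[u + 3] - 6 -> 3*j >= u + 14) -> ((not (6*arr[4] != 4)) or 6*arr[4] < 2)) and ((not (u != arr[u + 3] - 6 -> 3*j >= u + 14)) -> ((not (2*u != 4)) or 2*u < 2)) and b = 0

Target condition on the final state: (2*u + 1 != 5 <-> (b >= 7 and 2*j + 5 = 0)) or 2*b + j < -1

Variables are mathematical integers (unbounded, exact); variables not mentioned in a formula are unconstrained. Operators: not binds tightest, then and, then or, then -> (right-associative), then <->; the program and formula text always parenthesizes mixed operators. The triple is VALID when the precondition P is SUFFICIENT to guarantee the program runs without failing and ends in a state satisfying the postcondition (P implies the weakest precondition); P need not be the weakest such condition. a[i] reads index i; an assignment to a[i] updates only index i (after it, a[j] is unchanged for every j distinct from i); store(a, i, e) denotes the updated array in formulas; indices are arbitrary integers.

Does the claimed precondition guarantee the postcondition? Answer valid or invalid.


Working backward. After the program, the postcondition (2*u + 1 != 5 <-> (b >= 7 and 2*j + 5 = 0)) or 2*b + j < -1 must hold; in canonical form it is (2*u != 4 <-> (b >= 7 and 2*j = -5)) or 2*b + j < -1.
Before u := u: (2*u != 4 <-> (b >= 7 and 2*j = -5)) or 2*b + j < -1
Before j := 2*u - 3: (2*u != 4 <-> (b >= 7 and 4*u = 1)) or 2*b + 2*u < 2
Before j := j: (2*u != 4 <-> (b >= 7 and 4*u = 1)) or 2*b + 2*u < 2
Then branch requires (6*arr[4] != 4 <-> (b >= 7 and 12*arr[4] = 1)) or 6*arr[4] + 2*b < 2; else branch requires (2*u != 4 <-> (b >= 7 and 4*u = 1)) or 2*b + 2*u < 2.
Before the if: ((u != arr[u + 3] - 6 -> 3*b + 3*j >= u + 14) -> ((6*arr[4] != 4 <-> (b >= 7 and 12*arr[4] = 1)) or 6*arr[4] + 2*b < 2)) and ((not (u != arr[u + 3] - 6 -> 3*b + 3*j >= u + 14)) -> ((2*u != 4 <-> (b >= 7 and 4*u = 1)) or 2*b + 2*u < 2))
The weakest precondition is ((u != arr[u + 3] - 6 -> 3*b + 3*j >= u + 14) -> ((6*arr[4] != 4 <-> (b >= 7 and 12*arr[4] = 1)) or 6*arr[4] + 2*b < 2)) and ((not (u != arr[u + 3] - 6 -> 3*b + 3*j >= u + 14)) -> ((2*u != 4 <-> (b >= 7 and 4*u = 1)) or 2*b + 2*u < 2)).
Check whether ((u != arr[u + 3] - 6 -> 3*j >= u + 14) -> ((not (6*arr[4] != 4)) or 6*arr[4] < 2)) and ((not (u != arr[u + 3] - 6 -> 3*j >= u + 14)) -> ((not (2*u != 4)) or 2*u < 2)) and b = 0 implies it.
Every state satisfying the precondition satisfies the weakest precondition: the implication holds.
Answer: valid
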